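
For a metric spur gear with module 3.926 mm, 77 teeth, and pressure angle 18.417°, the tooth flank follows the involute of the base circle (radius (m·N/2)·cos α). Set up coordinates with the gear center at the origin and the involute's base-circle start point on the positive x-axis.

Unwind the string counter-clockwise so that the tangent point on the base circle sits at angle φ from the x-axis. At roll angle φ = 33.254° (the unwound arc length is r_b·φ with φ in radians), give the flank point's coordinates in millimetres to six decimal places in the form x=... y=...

x=165.567101 y=9.034822

pitch radius r_p = m·N/2 = 3.926·77/2 = 151.151000
base radius r_b = r_p·cos α = 151.151000·cos 18.417° = 143.409396
roll angle φ = 33.254° = 0.58039179 rad
x = r_b·(cos φ + φ·sin φ) = 143.409396·(0.83624788 + 0.58039179·0.54835161) = 165.567101
y = r_b·(sin φ − φ·cos φ) = 143.409396·(0.54835161 − 0.58039179·0.83624788) = 9.034822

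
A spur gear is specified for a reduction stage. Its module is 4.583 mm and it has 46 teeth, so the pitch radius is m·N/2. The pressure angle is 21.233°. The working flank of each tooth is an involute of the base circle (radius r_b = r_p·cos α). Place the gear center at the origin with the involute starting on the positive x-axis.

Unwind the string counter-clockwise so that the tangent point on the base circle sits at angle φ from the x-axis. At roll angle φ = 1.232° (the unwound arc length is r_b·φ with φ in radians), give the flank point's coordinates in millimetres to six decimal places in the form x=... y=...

pitch radius r_p = m·N/2 = 4.583·46/2 = 105.409000
base radius r_b = r_p·cos α = 105.409000·cos 21.233° = 98.253349
roll angle φ = 1.232° = 0.02150246 rad
x = r_b·(cos φ + φ·sin φ) = 98.253349·(0.99976883 + 0.02150246·0.02150080) = 98.276060
y = r_b·(sin φ − φ·cos φ) = 98.253349·(0.02150080 − 0.02150246·0.99976883) = 0.000326

x=98.276060 y=0.000326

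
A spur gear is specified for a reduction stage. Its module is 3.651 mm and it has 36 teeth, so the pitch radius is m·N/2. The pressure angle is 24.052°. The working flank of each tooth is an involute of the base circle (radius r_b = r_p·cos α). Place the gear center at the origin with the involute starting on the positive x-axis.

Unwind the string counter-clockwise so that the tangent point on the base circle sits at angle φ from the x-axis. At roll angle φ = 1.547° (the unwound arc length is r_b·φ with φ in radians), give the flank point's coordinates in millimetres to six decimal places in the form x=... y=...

pitch radius r_p = m·N/2 = 3.651·36/2 = 65.718000
base radius r_b = r_p·cos α = 65.718000·cos 24.052° = 60.012096
roll angle φ = 1.547° = 0.02700024 rad
x = r_b·(cos φ + φ·sin φ) = 60.012096·(0.99963552 + 0.02700024·0.02699696) = 60.033967
y = r_b·(sin φ − φ·cos φ) = 60.012096·(0.02699696 − 0.02700024·0.99963552) = 0.000394

x=60.033967 y=0.000394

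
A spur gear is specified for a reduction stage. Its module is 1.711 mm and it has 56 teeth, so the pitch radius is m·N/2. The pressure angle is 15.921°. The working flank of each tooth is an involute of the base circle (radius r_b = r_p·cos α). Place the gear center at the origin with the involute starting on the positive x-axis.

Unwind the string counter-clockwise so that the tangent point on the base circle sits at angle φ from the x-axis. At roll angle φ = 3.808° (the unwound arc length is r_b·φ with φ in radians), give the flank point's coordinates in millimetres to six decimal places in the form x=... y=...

x=46.171928 y=0.004506

pitch radius r_p = m·N/2 = 1.711·56/2 = 47.908000
base radius r_b = r_p·cos α = 47.908000·cos 15.921° = 46.070289
roll angle φ = 3.808° = 0.06646214 rad
x = r_b·(cos φ + φ·sin φ) = 46.070289·(0.99779220 + 0.06646214·0.06641322) = 46.171928
y = r_b·(sin φ − φ·cos φ) = 46.070289·(0.06641322 − 0.06646214·0.99779220) = 0.004506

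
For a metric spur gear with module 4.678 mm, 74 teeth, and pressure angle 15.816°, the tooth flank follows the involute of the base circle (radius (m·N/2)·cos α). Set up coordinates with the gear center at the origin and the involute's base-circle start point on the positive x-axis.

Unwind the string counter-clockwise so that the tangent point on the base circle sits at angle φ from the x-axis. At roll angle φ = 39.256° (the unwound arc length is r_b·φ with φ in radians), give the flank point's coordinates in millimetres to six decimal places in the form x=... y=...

pitch radius r_p = m·N/2 = 4.678·74/2 = 173.086000
base radius r_b = r_p·cos α = 173.086000·cos 15.816° = 166.533297
roll angle φ = 39.256° = 0.68514645 rad
x = r_b·(cos φ + φ·sin φ) = 166.533297·(0.77432638 + 0.68514645·0.63278642) = 201.151864
y = r_b·(sin φ − φ·cos φ) = 166.533297·(0.63278642 − 0.68514645·0.77432638) = 17.029603

x=201.151864 y=17.029603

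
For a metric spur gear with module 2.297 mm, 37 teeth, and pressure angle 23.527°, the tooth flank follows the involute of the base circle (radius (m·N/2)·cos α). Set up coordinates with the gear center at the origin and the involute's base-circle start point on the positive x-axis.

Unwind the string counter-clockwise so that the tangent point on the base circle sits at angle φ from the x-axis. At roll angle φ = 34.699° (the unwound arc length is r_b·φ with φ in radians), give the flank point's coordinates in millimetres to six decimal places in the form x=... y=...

pitch radius r_p = m·N/2 = 2.297·37/2 = 42.494500
base radius r_b = r_p·cos α = 42.494500·cos 23.527° = 38.962020
roll angle φ = 34.699° = 0.60561180 rad
x = r_b·(cos φ + φ·sin φ) = 38.962020·(0.82215398 + 0.60561180·0.56926517) = 45.465080
y = r_b·(sin φ − φ·cos φ) = 38.962020·(0.56926517 − 0.60561180·0.82215398) = 2.780292

x=45.465080 y=2.780292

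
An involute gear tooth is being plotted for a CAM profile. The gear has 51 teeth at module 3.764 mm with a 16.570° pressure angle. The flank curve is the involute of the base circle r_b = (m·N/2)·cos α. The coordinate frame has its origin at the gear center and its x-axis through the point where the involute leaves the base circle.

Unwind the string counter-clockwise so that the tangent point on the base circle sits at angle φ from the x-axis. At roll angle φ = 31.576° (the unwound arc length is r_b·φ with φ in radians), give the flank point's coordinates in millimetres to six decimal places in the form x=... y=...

pitch radius r_p = m·N/2 = 3.764·51/2 = 95.982000
base radius r_b = r_p·cos α = 95.982000·cos 16.570° = 91.996062
roll angle φ = 31.576° = 0.55110516 rad
x = r_b·(cos φ + φ·sin φ) = 91.996062·(0.85194635 + 0.55110516·0.52362909) = 104.923445
y = r_b·(sin φ − φ·cos φ) = 91.996062·(0.52362909 − 0.55110516·0.85194635) = 4.978556

x=104.923445 y=4.978556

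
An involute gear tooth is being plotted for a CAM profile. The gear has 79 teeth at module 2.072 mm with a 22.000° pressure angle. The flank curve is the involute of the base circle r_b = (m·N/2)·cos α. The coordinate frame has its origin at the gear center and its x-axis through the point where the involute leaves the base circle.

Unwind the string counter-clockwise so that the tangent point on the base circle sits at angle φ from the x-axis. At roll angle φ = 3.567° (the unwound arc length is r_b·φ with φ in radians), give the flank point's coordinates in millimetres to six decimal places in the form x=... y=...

pitch radius r_p = m·N/2 = 2.072·79/2 = 81.844000
base radius r_b = r_p·cos α = 81.844000·cos 22.000° = 75.884435
roll angle φ = 3.567° = 0.06225589 rad
x = r_b·(cos φ + φ·sin φ) = 75.884435·(0.99806273 + 0.06225589·0.06221569) = 76.031349
y = r_b·(sin φ − φ·cos φ) = 75.884435·(0.06221569 − 0.06225589·0.99806273) = 0.006101

x=76.031349 y=0.006101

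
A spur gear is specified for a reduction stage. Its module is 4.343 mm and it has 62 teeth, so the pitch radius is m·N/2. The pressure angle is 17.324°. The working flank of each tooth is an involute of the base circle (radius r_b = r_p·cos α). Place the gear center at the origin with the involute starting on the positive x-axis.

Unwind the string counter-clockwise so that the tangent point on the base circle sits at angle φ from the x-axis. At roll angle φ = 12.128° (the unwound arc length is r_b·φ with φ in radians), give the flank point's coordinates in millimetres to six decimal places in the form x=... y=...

x=131.372694 y=0.404502

pitch radius r_p = m·N/2 = 4.343·62/2 = 134.633000
base radius r_b = r_p·cos α = 134.633000·cos 17.324° = 128.525529
roll angle φ = 12.128° = 0.21167353 rad
x = r_b·(cos φ + φ·sin φ) = 128.525529·(0.97768068 + 0.21167353·0.21009637) = 131.372694
y = r_b·(sin φ − φ·cos φ) = 128.525529·(0.21009637 − 0.21167353·0.97768068) = 0.404502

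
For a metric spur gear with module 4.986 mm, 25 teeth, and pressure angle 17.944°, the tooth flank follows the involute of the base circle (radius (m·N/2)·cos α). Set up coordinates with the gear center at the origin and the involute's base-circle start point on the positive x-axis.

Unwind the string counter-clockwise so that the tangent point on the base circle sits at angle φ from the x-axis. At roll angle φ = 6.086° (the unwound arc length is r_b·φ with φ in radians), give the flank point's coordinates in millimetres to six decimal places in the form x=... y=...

pitch radius r_p = m·N/2 = 4.986·25/2 = 62.325000
base radius r_b = r_p·cos α = 62.325000·cos 17.944° = 59.293393
roll angle φ = 6.086° = 0.10622074 rad
x = r_b·(cos φ + φ·sin φ) = 59.293393·(0.99436388 + 0.10622074·0.10602111) = 59.626949
y = r_b·(sin φ − φ·cos φ) = 59.293393·(0.10602111 − 0.10622074·0.99436388) = 0.023660

x=59.626949 y=0.023660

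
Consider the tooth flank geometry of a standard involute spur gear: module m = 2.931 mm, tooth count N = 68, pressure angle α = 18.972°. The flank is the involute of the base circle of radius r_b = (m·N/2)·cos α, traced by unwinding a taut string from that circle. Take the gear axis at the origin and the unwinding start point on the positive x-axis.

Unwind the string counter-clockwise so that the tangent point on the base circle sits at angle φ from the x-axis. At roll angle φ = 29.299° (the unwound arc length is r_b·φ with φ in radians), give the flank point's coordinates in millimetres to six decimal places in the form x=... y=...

x=105.768302 y=4.091738

pitch radius r_p = m·N/2 = 2.931·68/2 = 99.654000
base radius r_b = r_p·cos α = 99.654000·cos 18.972° = 94.240552
roll angle φ = 29.299° = 0.51136402 rad
x = r_b·(cos φ + φ·sin φ) = 94.240552·(0.87207781 + 0.51136402·0.48936723) = 105.768302
y = r_b·(sin φ − φ·cos φ) = 94.240552·(0.48936723 − 0.51136402·0.87207781) = 4.091738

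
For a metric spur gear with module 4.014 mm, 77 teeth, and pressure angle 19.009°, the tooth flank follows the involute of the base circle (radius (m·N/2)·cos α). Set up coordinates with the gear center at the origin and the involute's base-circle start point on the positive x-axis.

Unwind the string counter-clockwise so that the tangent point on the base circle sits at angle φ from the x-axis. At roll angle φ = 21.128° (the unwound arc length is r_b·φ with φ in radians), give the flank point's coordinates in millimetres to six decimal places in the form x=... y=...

pitch radius r_p = m·N/2 = 4.014·77/2 = 154.539000
base radius r_b = r_p·cos α = 154.539000·cos 19.009° = 146.111590
roll angle φ = 21.128° = 0.36875316 rad
x = r_b·(cos φ + φ·sin φ) = 146.111590·(0.93277750 + 0.36875316·0.36045269) = 155.710474
y = r_b·(sin φ − φ·cos φ) = 146.111590·(0.36045269 − 0.36875316·0.93277750) = 2.409094

x=155.710474 y=2.409094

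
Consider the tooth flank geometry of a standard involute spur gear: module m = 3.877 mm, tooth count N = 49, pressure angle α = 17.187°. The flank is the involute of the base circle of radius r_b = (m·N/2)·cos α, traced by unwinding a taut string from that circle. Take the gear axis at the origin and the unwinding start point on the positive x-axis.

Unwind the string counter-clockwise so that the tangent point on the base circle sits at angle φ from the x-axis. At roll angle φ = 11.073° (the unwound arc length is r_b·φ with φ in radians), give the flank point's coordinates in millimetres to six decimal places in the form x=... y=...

x=92.423769 y=0.217523

pitch radius r_p = m·N/2 = 3.877·49/2 = 94.986500
base radius r_b = r_p·cos α = 94.986500·cos 17.187° = 90.744919
roll angle φ = 11.073° = 0.19326031 rad
x = r_b·(cos φ + φ·sin φ) = 90.744919·(0.98138328 + 0.19326031·0.19205952) = 92.423769
y = r_b·(sin φ − φ·cos φ) = 90.744919·(0.19205952 − 0.19326031·0.98138328) = 0.217523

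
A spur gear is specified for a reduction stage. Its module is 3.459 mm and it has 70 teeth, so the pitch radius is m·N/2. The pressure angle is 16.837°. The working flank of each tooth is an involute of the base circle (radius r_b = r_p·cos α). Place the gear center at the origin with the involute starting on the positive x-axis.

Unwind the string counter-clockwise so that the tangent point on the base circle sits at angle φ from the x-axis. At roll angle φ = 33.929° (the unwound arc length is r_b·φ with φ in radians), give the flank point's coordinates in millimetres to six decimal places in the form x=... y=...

x=134.445443 y=7.742983

pitch radius r_p = m·N/2 = 3.459·70/2 = 121.065000
base radius r_b = r_p·cos α = 121.065000·cos 16.837° = 115.875264
roll angle φ = 33.929° = 0.59217276 rad
x = r_b·(cos φ + φ·sin φ) = 115.875264·(0.82972988 + 0.59217276·0.55816514) = 134.445443
y = r_b·(sin φ − φ·cos φ) = 115.875264·(0.55816514 − 0.59217276·0.82972988) = 7.742983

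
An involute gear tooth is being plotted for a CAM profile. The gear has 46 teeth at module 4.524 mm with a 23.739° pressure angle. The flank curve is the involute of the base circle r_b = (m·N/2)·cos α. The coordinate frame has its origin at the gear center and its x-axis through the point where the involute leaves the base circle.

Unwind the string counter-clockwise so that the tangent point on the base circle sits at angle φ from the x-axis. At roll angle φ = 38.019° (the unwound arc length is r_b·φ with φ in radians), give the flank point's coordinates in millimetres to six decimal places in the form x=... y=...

x=113.964867 y=8.874109

pitch radius r_p = m·N/2 = 4.524·46/2 = 104.052000
base radius r_b = r_p·cos α = 104.052000·cos 23.739° = 95.248034
roll angle φ = 38.019° = 0.66355673 rad
x = r_b·(cos φ + φ·sin φ) = 95.248034·(0.78780655 + 0.66355673·0.61592276) = 113.964867
y = r_b·(sin φ − φ·cos φ) = 95.248034·(0.61592276 − 0.66355673·0.78780655) = 8.874109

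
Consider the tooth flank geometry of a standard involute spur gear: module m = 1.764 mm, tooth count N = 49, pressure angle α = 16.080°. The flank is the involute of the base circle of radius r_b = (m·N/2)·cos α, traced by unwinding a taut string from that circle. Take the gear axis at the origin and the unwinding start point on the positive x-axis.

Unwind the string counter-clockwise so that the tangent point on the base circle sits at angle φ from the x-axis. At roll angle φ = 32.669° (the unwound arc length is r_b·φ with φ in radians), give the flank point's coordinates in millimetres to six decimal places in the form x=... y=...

x=47.738697 y=2.483504

pitch radius r_p = m·N/2 = 1.764·49/2 = 43.218000
base radius r_b = r_p·cos α = 43.218000·cos 16.080° = 41.527135
roll angle φ = 32.669° = 0.57018161 rad
x = r_b·(cos φ + φ·sin φ) = 41.527135·(0.84180296 + 0.57018161·0.53978494) = 47.738697
y = r_b·(sin φ − φ·cos φ) = 41.527135·(0.53978494 − 0.57018161·0.84180296) = 2.483504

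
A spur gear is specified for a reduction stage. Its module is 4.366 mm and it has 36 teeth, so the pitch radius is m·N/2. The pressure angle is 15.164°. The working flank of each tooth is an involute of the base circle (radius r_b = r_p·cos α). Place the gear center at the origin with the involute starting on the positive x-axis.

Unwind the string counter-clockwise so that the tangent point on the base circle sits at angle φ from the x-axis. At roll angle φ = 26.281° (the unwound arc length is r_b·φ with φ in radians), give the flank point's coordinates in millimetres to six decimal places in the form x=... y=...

pitch radius r_p = m·N/2 = 4.366·36/2 = 78.588000
base radius r_b = r_p·cos α = 78.588000·cos 15.164° = 75.851648
roll angle φ = 26.281° = 0.45868998 rad
x = r_b·(cos φ + φ·sin φ) = 75.851648·(0.89663331 + 0.45868998·0.44277388) = 83.416276
y = r_b·(sin φ − φ·cos φ) = 75.851648·(0.44277388 − 0.45868998·0.89663331) = 2.389112

x=83.416276 y=2.389112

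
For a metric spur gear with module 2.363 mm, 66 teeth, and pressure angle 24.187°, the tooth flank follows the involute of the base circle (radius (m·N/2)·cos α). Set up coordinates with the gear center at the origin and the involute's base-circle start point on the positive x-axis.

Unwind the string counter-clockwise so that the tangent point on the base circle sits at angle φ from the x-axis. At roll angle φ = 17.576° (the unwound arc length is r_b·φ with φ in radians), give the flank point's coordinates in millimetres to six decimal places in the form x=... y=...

pitch radius r_p = m·N/2 = 2.363·66/2 = 77.979000
base radius r_b = r_p·cos α = 77.979000·cos 24.187° = 71.133465
roll angle φ = 17.576° = 0.30675907 rad
x = r_b·(cos φ + φ·sin φ) = 71.133465·(0.95331724 + 0.30675907·0.30197059) = 74.402010
y = r_b·(sin φ − φ·cos φ) = 71.133465·(0.30197059 − 0.30675907·0.95331724) = 0.678036

x=74.402010 y=0.678036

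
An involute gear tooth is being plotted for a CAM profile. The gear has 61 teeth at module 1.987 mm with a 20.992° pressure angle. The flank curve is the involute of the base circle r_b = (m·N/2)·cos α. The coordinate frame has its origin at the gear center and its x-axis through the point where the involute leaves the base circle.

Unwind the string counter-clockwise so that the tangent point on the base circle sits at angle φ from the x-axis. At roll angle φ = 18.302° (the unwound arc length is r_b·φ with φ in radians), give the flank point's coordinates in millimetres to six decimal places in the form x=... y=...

x=59.394707 y=0.608473

pitch radius r_p = m·N/2 = 1.987·61/2 = 60.603500
base radius r_b = r_p·cos α = 60.603500·cos 20.992° = 56.581273
roll angle φ = 18.302° = 0.31943016 rad
x = r_b·(cos φ + φ·sin φ) = 56.581273·(0.94941452 + 0.31943016·0.31402560) = 59.394707
y = r_b·(sin φ − φ·cos φ) = 56.581273·(0.31402560 − 0.31943016·0.94941452) = 0.608473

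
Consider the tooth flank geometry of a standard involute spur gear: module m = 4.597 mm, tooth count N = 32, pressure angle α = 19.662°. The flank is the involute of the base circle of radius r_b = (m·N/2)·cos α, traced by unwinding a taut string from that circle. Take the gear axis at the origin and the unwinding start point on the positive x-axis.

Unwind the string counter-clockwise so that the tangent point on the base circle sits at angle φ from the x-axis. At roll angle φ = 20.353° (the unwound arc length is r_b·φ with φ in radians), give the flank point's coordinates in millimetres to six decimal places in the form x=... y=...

x=73.496618 y=1.021904

pitch radius r_p = m·N/2 = 4.597·32/2 = 73.552000
base radius r_b = r_p·cos α = 73.552000·cos 19.662° = 69.263470
roll angle φ = 20.353° = 0.35522686 rad
x = r_b·(cos φ + φ·sin φ) = 69.263470·(0.93756761 + 0.35522686·0.34780307) = 73.496618
y = r_b·(sin φ − φ·cos φ) = 69.263470·(0.34780307 − 0.35522686·0.93756761) = 1.021904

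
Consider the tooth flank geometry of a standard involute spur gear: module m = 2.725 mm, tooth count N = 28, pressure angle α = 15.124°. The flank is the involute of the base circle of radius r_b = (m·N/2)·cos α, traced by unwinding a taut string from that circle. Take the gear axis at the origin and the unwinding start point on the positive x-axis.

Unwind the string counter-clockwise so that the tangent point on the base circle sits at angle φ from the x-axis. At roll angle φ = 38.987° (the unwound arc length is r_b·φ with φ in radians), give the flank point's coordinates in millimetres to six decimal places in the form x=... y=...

pitch radius r_p = m·N/2 = 2.725·28/2 = 38.150000
base radius r_b = r_p·cos α = 38.150000·cos 15.124° = 36.828615
roll angle φ = 38.987° = 0.68045152 rad
x = r_b·(cos φ + φ·sin φ) = 36.828615·(0.77728873 + 0.68045152·0.62914405) = 44.392871
y = r_b·(sin φ − φ·cos φ) = 36.828615·(0.62914405 − 0.68045152·0.77728873) = 3.691581

x=44.392871 y=3.691581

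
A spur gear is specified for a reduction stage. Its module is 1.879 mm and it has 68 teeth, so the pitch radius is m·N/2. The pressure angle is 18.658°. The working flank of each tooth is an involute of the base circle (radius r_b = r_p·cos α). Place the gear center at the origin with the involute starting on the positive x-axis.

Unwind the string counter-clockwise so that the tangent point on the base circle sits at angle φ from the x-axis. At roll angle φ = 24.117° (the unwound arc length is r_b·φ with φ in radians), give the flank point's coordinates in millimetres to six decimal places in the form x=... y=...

x=65.655349 y=1.478176

pitch radius r_p = m·N/2 = 1.879·68/2 = 63.886000
base radius r_b = r_p·cos α = 63.886000·cos 18.658° = 60.528474
roll angle φ = 24.117° = 0.42092106 rad
x = r_b·(cos φ + φ·sin φ) = 60.528474·(0.91271298 + 0.42092106·0.40860129) = 65.655349
y = r_b·(sin φ − φ·cos φ) = 60.528474·(0.40860129 − 0.42092106·0.91271298) = 1.478176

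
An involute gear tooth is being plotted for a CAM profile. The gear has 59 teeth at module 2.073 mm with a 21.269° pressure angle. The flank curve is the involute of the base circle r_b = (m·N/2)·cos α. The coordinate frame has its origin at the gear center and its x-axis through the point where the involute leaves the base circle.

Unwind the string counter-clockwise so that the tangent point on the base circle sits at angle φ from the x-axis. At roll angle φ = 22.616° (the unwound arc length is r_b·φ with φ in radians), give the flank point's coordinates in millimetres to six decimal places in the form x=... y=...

x=61.256325 y=1.150168

pitch radius r_p = m·N/2 = 2.073·59/2 = 61.153500
base radius r_b = r_p·cos α = 61.153500·cos 21.269° = 56.988190
roll angle φ = 22.616° = 0.39472366 rad
x = r_b·(cos φ + φ·sin φ) = 56.988190·(0.92310287 + 0.39472366·0.38455312) = 61.256325
y = r_b·(sin φ − φ·cos φ) = 56.988190·(0.38455312 − 0.39472366·0.92310287) = 1.150168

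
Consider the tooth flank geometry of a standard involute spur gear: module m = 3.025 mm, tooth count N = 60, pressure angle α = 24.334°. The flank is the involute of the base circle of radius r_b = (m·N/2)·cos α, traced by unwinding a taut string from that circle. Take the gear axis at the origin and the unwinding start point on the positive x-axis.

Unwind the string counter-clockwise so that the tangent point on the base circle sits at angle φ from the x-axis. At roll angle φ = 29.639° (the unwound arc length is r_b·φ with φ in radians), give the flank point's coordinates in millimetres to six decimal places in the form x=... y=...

pitch radius r_p = m·N/2 = 3.025·60/2 = 90.750000
base radius r_b = r_p·cos α = 90.750000·cos 24.334° = 82.687672
roll angle φ = 29.639° = 0.51729814 rad
x = r_b·(cos φ + φ·sin φ) = 82.687672·(0.86915851 + 0.51729814·0.49453360) = 93.021962
y = r_b·(sin φ − φ·cos φ) = 82.687672·(0.49453360 − 0.51729814·0.86915851) = 3.714290

x=93.021962 y=3.714290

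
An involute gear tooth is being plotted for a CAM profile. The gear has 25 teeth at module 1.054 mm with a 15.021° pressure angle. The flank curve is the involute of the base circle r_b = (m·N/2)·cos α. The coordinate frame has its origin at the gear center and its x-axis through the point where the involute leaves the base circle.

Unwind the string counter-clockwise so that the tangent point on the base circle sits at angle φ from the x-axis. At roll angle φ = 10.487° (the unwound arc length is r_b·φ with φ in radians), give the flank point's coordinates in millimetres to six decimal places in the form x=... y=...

pitch radius r_p = m·N/2 = 1.054·25/2 = 13.175000
base radius r_b = r_p·cos α = 13.175000·cos 15.021° = 12.724822
roll angle φ = 10.487° = 0.18303268 rad
x = r_b·(cos φ + φ·sin φ) = 12.724822·(0.98329623 + 0.18303268·0.18201243) = 12.936187
y = r_b·(sin φ − φ·cos φ) = 12.724822·(0.18201243 − 0.18303268·0.98329623) = 0.025922

x=12.936187 y=0.025922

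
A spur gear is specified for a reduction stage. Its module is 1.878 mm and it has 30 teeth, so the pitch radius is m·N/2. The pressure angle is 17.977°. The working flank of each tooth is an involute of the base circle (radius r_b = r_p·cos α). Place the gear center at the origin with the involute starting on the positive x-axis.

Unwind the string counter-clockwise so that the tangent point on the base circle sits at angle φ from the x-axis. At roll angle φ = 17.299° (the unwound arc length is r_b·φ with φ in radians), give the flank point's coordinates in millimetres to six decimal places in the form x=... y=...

x=27.988346 y=0.243590

pitch radius r_p = m·N/2 = 1.878·30/2 = 28.170000
base radius r_b = r_p·cos α = 28.170000·cos 17.977° = 26.794754
roll angle φ = 17.299° = 0.30192451 rad
x = r_b·(cos φ + φ·sin φ) = 26.794754·(0.95476599 + 0.30192451·0.29735821) = 27.988346
y = r_b·(sin φ − φ·cos φ) = 26.794754·(0.29735821 − 0.30192451·0.95476599) = 0.243590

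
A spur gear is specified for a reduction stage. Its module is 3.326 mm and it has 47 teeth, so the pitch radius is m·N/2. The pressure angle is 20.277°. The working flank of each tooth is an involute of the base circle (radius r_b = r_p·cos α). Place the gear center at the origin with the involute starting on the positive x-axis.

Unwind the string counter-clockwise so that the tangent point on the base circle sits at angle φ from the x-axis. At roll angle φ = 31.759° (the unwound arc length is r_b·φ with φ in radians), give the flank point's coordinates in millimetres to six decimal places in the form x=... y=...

pitch radius r_p = m·N/2 = 3.326·47/2 = 78.161000
base radius r_b = r_p·cos α = 78.161000·cos 20.277° = 73.317217
roll angle φ = 31.759° = 0.55429912 rad
x = r_b·(cos φ + φ·sin φ) = 73.317217·(0.85026956 + 0.55429912·0.52634749) = 83.729985
y = r_b·(sin φ − φ·cos φ) = 73.317217·(0.52634749 − 0.55429912·0.85026956) = 4.035660

x=83.729985 y=4.035660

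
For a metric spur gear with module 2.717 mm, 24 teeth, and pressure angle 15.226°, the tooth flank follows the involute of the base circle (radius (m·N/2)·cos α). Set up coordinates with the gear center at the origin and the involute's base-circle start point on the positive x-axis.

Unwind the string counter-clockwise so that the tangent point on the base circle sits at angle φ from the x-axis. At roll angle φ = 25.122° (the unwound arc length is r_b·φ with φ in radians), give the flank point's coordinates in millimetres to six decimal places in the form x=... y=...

pitch radius r_p = m·N/2 = 2.717·24/2 = 32.604000
base radius r_b = r_p·cos α = 32.604000·cos 15.226° = 31.459515
roll angle φ = 25.122° = 0.43846161 rad
x = r_b·(cos φ + φ·sin φ) = 31.459515·(0.90540585 + 0.43846161·0.42454710) = 34.339743
y = r_b·(sin φ − φ·cos φ) = 31.459515·(0.42454710 − 0.43846161·0.90540585) = 0.867068

x=34.339743 y=0.867068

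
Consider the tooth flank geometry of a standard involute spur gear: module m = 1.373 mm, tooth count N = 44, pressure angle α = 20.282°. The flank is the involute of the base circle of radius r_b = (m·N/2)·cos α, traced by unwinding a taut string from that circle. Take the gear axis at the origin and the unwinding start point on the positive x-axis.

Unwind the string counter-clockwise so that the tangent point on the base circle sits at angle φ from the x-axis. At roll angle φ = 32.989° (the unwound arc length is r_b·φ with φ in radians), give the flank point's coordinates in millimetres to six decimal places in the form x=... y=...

pitch radius r_p = m·N/2 = 1.373·44/2 = 30.206000
base radius r_b = r_p·cos α = 30.206000·cos 20.282° = 28.333164
roll angle φ = 32.989° = 0.57576667 rad
x = r_b·(cos φ + φ·sin φ) = 28.333164·(0.83877512 + 0.57576667·0.54447801) = 32.647381
y = r_b·(sin φ − φ·cos φ) = 28.333164·(0.54447801 − 0.57576667·0.83877512) = 1.743602

x=32.647381 y=1.743602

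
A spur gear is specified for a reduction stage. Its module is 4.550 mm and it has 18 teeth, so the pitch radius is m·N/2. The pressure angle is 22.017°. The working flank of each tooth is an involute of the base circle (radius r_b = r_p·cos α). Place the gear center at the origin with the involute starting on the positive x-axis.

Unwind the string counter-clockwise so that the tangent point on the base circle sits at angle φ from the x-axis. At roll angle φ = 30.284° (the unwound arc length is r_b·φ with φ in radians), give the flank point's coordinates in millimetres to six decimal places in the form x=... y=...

x=42.901927 y=1.816923

pitch radius r_p = m·N/2 = 4.550·18/2 = 40.950000
base radius r_b = r_p·cos α = 40.950000·cos 22.017° = 37.963626
roll angle φ = 30.284° = 0.52855551 rad
x = r_b·(cos φ + φ·sin φ) = 37.963626·(0.86353641 + 0.52855551·0.50428650) = 42.901927
y = r_b·(sin φ − φ·cos φ) = 37.963626·(0.50428650 − 0.52855551·0.86353641) = 1.816923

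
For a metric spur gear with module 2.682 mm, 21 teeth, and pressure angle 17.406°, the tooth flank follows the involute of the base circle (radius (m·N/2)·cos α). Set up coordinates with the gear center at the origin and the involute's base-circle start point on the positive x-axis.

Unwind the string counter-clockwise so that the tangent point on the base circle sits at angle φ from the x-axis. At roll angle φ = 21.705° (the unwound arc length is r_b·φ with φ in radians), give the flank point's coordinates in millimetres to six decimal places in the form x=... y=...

x=28.730982 y=0.479995

pitch radius r_p = m·N/2 = 2.682·21/2 = 28.161000
base radius r_b = r_p·cos α = 28.161000·cos 17.406° = 26.871480
roll angle φ = 21.705° = 0.37882371 rad
x = r_b·(cos φ + φ·sin φ) = 26.871480·(0.92910030 + 0.37882371·0.36982784) = 28.730982
y = r_b·(sin φ − φ·cos φ) = 26.871480·(0.36982784 − 0.37882371·0.92910030) = 0.479995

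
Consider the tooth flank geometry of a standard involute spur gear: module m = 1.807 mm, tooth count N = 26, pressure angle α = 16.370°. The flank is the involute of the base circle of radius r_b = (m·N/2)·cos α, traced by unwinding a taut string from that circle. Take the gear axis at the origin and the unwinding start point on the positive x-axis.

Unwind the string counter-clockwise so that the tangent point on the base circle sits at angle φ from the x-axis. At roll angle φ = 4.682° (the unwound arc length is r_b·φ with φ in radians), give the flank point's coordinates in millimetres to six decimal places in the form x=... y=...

pitch radius r_p = m·N/2 = 1.807·26/2 = 23.491000
base radius r_b = r_p·cos α = 23.491000·cos 16.370° = 22.538714
roll angle φ = 4.682° = 0.08171632 rad
x = r_b·(cos φ + φ·sin φ) = 22.538714·(0.99666308 + 0.08171632·0.08162540) = 22.613840
y = r_b·(sin φ − φ·cos φ) = 22.538714·(0.08162540 − 0.08171632·0.99666308) = 0.004097

x=22.613840 y=0.004097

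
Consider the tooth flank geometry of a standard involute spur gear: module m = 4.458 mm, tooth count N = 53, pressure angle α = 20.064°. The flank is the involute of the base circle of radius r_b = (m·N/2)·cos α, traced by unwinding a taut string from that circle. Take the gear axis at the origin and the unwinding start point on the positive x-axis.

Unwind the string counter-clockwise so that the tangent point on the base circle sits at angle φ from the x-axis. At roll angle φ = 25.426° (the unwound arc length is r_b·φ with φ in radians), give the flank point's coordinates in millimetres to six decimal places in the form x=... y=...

x=121.361555 y=3.169298

pitch radius r_p = m·N/2 = 4.458·53/2 = 118.137000
base radius r_b = r_p·cos α = 118.137000·cos 20.064° = 110.967265
roll angle φ = 25.426° = 0.44376742 rad
x = r_b·(cos φ + φ·sin φ) = 110.967265·(0.90314056 + 0.44376742·0.42934501) = 121.361555
y = r_b·(sin φ − φ·cos φ) = 110.967265·(0.42934501 − 0.44376742·0.90314056) = 3.169298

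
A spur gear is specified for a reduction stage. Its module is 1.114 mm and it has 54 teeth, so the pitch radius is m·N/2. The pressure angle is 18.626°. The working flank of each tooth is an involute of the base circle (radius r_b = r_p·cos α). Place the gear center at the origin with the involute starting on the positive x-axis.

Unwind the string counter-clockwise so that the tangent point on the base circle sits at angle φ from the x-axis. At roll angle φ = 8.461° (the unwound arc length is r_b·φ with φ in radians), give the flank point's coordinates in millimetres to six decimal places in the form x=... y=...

x=28.811709 y=0.030529

pitch radius r_p = m·N/2 = 1.114·54/2 = 30.078000
base radius r_b = r_p·cos α = 30.078000·cos 18.626° = 28.502622
roll angle φ = 8.461° = 0.14767231 rad
x = r_b·(cos φ + φ·sin φ) = 28.502622·(0.98911624 + 0.14767231·0.14713618) = 28.811709
y = r_b·(sin φ − φ·cos φ) = 28.502622·(0.14713618 − 0.14767231·0.98911624) = 0.030529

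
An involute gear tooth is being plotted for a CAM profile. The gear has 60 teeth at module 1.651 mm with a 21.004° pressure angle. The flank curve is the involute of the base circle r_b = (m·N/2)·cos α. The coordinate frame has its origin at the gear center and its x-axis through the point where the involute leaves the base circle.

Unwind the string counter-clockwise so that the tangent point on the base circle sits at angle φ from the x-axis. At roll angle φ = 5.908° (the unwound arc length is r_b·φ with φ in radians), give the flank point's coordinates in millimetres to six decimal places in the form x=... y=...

pitch radius r_p = m·N/2 = 1.651·60/2 = 49.530000
base radius r_b = r_p·cos α = 49.530000·cos 21.004° = 46.238999
roll angle φ = 5.908° = 0.10311405 rad
x = r_b·(cos φ + φ·sin φ) = 46.238999·(0.99468845 + 0.10311405·0.10293142) = 46.484164
y = r_b·(sin φ − φ·cos φ) = 46.238999·(0.10293142 − 0.10311405·0.99468845) = 0.016880

x=46.484164 y=0.016880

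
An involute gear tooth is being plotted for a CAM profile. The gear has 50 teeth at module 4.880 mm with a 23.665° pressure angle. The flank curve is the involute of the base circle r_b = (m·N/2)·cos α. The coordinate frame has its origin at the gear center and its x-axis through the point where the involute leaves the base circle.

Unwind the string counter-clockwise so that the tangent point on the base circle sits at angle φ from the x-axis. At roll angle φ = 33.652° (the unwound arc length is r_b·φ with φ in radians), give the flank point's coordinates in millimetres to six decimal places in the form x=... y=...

pitch radius r_p = m·N/2 = 4.880·50/2 = 122.000000
base radius r_b = r_p·cos α = 122.000000·cos 23.665° = 111.740771
roll angle φ = 33.652° = 0.58733820 rad
x = r_b·(cos φ + φ·sin φ) = 111.740771·(0.83241866 + 0.58733820·0.55414726) = 129.383578
y = r_b·(sin φ − φ·cos φ) = 111.740771·(0.55414726 − 0.58733820·0.83241866) = 7.289519

x=129.383578 y=7.289519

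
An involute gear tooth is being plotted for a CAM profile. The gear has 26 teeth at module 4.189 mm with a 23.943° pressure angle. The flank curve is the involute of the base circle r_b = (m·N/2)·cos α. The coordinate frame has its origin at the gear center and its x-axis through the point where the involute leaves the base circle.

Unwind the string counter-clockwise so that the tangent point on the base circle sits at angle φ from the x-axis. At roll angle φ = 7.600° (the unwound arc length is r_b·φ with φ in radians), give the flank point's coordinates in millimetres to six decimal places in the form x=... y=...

pitch radius r_p = m·N/2 = 4.189·26/2 = 54.457000
base radius r_b = r_p·cos α = 54.457000·cos 23.943° = 49.770956
roll angle φ = 7.600° = 0.13264502 rad
x = r_b·(cos φ + φ·sin φ) = 49.770956·(0.99121554 + 0.13264502·0.13225639) = 50.206884
y = r_b·(sin φ − φ·cos φ) = 49.770956·(0.13225639 − 0.13264502·0.99121554) = 0.038651

x=50.206884 y=0.038651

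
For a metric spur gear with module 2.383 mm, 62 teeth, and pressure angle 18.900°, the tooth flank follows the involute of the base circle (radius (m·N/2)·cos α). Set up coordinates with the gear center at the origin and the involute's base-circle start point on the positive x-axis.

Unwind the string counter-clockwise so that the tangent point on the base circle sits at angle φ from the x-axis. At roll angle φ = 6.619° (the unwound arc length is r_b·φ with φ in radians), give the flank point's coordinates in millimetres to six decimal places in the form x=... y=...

x=70.354973 y=0.035869

pitch radius r_p = m·N/2 = 2.383·62/2 = 73.873000
base radius r_b = r_p·cos α = 73.873000·cos 18.900° = 69.890164
roll angle φ = 6.619° = 0.11552334 rad
x = r_b·(cos φ + φ·sin φ) = 69.890164·(0.99333460 + 0.11552334·0.11526656) = 70.354973
y = r_b·(sin φ − φ·cos φ) = 69.890164·(0.11526656 − 0.11552334·0.99333460) = 0.035869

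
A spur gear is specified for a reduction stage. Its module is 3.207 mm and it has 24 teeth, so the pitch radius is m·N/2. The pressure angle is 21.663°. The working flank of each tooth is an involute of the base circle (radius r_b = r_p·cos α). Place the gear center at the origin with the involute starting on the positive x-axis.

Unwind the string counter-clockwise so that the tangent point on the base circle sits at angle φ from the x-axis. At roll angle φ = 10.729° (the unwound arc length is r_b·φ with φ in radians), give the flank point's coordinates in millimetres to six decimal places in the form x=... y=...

x=36.387498 y=0.078007

pitch radius r_p = m·N/2 = 3.207·24/2 = 38.484000
base radius r_b = r_p·cos α = 38.484000·cos 21.663° = 35.765919
roll angle φ = 10.729° = 0.18725638 rad
x = r_b·(cos φ + φ·sin φ) = 35.765919·(0.98251870 + 0.18725638·0.18616394) = 36.387498
y = r_b·(sin φ − φ·cos φ) = 35.765919·(0.18616394 − 0.18725638·0.98251870) = 0.078007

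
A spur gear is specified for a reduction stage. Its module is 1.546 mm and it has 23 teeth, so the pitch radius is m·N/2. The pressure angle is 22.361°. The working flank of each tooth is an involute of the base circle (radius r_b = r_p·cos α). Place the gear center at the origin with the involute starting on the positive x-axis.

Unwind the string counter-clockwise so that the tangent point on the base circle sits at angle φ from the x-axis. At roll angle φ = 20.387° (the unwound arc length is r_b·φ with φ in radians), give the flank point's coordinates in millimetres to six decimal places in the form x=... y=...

x=17.450250 y=0.243792

pitch radius r_p = m·N/2 = 1.546·23/2 = 17.779000
base radius r_b = r_p·cos α = 17.779000·cos 22.361° = 16.442112
roll angle φ = 20.387° = 0.35582027 rad
x = r_b·(cos φ + φ·sin φ) = 16.442112·(0.93736105 + 0.35582027·0.34835938) = 17.450250
y = r_b·(sin φ − φ·cos φ) = 16.442112·(0.34835938 − 0.35582027·0.93736105) = 0.243792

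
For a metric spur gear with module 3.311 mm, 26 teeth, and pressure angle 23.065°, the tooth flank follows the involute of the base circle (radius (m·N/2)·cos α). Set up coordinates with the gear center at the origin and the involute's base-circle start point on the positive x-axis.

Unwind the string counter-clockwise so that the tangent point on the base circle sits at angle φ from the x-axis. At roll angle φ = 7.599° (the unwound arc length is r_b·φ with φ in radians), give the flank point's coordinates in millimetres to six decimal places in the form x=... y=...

pitch radius r_p = m·N/2 = 3.311·26/2 = 43.043000
base radius r_b = r_p·cos α = 43.043000·cos 23.065° = 39.602185
roll angle φ = 7.599° = 0.13262757 rad
x = r_b·(cos φ + φ·sin φ) = 39.602185·(0.99121785 + 0.13262757·0.13223909) = 39.948958
y = r_b·(sin φ − φ·cos φ) = 39.602185·(0.13223909 − 0.13262757·0.99121785) = 0.030742

x=39.948958 y=0.030742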